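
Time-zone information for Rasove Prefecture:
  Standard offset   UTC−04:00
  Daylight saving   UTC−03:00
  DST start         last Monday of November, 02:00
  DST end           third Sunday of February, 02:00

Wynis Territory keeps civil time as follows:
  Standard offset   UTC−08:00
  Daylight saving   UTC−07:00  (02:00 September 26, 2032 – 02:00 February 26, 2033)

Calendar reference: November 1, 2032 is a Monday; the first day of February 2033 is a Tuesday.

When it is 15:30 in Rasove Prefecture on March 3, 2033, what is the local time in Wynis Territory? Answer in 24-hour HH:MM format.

11:30

1 November 2032 is a Monday, so Mondays fall on 1, 8, 15, 22, 29; the last is November 29.
1 February 2033 is a Tuesday, so the first Sunday is February 6 and the third is February 20.
Daylight saving runs 29 November 2032 – 20 February 2033; March 3, 2033 is outside that window, so Rasove Prefecture is on standard time at UTC−04:00.
15:30 Rasove Prefecture + 4h = 19:30 UTC.
At the standard offset (UTC−08:00), 19:30 UTC − 8h = 11:30 Wynis Territory standard time.
The standard-time date in Wynis Territory, March 3, 2033, is outside the daylight-saving period (26 September 2032 – 26 February 2033), so Wynis Territory is on standard time, UTC−08:00.
19:30 UTC − 8h = 11:30 Wynis Territory.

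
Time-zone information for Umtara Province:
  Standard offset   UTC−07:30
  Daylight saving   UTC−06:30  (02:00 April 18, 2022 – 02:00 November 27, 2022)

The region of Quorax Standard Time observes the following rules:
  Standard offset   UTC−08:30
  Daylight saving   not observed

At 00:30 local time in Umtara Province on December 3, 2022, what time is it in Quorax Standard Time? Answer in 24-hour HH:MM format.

23:30

December 3, 2022 is outside the daylight-saving period (18 April – 27 November), so Umtara Province is on standard time, UTC−07:30.
00:30 Umtara Province + 7h30m = 08:00 UTC.
Quorax Standard Time stays on UTC−08:30 all year.
08:00 UTC − 8h30m = 23:30 Quorax Standard Time (rolling into the previous day, 2 December 2022).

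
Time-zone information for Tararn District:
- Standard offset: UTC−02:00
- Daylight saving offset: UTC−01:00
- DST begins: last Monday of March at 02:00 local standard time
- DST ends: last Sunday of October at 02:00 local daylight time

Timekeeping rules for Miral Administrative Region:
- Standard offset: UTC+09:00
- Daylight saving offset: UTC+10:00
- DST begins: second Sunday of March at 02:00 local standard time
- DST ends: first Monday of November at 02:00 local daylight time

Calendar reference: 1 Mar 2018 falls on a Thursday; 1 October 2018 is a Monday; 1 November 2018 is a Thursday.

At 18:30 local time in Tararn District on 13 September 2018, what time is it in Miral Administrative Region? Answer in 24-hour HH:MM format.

1 March 2018 is a Thursday, so Mondays fall on 5, 12, 19, 26; the last is March 26.
1 October 2018 is a Monday, so Sundays fall on 7, 14, 21, 28; the last is October 28.
13 September 2018 falls between 26 March and 28 October, so daylight saving is in effect and Tararn District is at UTC−01:00.
18:30 Tararn District + 1h = 19:30 UTC.
1 March 2018 is a Thursday, so the first Sunday is March 4 and the second is March 11.
1 November 2018 is a Thursday, so the first Monday is November 5.
At the standard offset (UTC+09:00), 19:30 UTC + 9h = 04:30 Miral Administrative Region standard time (rolling into the next day, 14 September 2018).
The standard-time date in Miral Administrative Region, 14 September 2018, lies within the daylight-saving period (11 March – 5 November), so Miral Administrative Region is on daylight time, UTC+10:00.
19:30 UTC + 10h = 05:30 Miral Administrative Region (rolling into the next day, 14 September 2018).

05:30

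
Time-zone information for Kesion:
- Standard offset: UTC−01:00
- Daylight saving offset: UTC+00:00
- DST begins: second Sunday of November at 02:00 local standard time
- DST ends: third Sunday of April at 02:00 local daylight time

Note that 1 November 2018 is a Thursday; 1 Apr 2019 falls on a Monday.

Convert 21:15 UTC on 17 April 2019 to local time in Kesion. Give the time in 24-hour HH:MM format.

21:15

1 November 2018 is a Thursday, so the first Sunday is November 4 and the second is November 11.
1 April 2019 is a Monday, so the first Sunday is April 7 and the third is April 21.
At the standard offset (UTC−01:00), 21:15 UTC − 1h = 20:15 Kesion standard time.
Daylight saving runs 11 November 2018 – 21 April 2019; the standard-time date in Kesion, 17 April 2019, is inside that window, so Kesion is at UTC+00:00.
21:15 UTC + 0h = 21:15 local.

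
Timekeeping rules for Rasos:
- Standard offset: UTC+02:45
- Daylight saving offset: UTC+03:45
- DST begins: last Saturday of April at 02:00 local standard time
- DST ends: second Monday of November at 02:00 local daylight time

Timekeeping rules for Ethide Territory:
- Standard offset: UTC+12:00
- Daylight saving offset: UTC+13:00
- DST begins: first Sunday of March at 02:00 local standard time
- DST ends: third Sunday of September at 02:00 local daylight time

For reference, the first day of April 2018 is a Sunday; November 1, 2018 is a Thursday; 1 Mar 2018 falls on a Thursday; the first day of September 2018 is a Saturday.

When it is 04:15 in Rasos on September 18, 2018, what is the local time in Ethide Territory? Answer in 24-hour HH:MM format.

12:30

1 April 2018 is a Sunday, so Saturdays fall on 7, 14, 21, 28; the last is April 28.
1 November 2018 is a Thursday, so the first Monday is November 5 and the second is November 12.
September 18, 2018 lies within the daylight-saving period (28 April – 12 November), so Rasos is on daylight time, UTC+03:45.
04:15 Rasos − 3h45m = 00:30 UTC.
1 March 2018 is a Thursday, so the first Sunday is March 4.
1 September 2018 is a Saturday, so the first Sunday is September 2 and the third is September 16.
At the standard offset (UTC+12:00), 00:30 UTC + 12h = 12:30 Ethide Territory standard time.
Daylight saving runs 4 March – 16 September; the standard-time date in Ethide Territory, September 18, 2018, is outside that window, so Ethide Territory is on standard time at UTC+12:00.
00:30 UTC + 12h = 12:30 Ethide Territory.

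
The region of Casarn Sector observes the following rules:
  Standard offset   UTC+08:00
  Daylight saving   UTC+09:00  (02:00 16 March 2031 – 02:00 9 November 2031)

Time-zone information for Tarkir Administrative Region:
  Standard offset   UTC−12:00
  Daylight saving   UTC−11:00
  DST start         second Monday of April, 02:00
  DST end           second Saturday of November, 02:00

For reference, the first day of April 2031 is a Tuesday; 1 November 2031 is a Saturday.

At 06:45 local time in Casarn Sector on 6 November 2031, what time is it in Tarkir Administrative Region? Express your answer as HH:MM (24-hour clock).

10:45

6 November 2031 falls between 16 March and 9 November, so daylight saving is in effect and Casarn Sector is at UTC+09:00.
06:45 Casarn Sector − 9h = 21:45 UTC (rolling into the previous day, 5 November 2031).
1 April 2031 is a Tuesday, so the first Monday is April 7 and the second is April 14.
1 November 2031 is a Saturday, so the first Saturday is November 1 and the second is November 8.
At the standard offset (UTC−12:00), 21:45 UTC − 12h = 09:45 Tarkir Administrative Region standard time.
The standard-time date in Tarkir Administrative Region, 5 November 2031, falls between 14 April and 8 November, so daylight saving is in effect and Tarkir Administrative Region is at UTC−11:00.
21:45 UTC − 11h = 10:45 Tarkir Administrative Region.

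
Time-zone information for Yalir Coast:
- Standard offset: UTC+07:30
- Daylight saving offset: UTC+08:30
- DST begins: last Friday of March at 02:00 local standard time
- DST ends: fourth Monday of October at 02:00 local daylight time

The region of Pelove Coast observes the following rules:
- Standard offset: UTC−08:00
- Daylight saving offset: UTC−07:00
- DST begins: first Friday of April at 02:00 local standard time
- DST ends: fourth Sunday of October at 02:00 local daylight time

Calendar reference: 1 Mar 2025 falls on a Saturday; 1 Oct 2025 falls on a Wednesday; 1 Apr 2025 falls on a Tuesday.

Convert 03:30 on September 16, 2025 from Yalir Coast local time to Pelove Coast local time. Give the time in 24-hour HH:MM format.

12:00

1 March 2025 is a Saturday, so Fridays fall on 7, 14, 21, 28; the last is March 28.
1 October 2025 is a Wednesday, so the first Monday is October 6 and the fourth is October 27.
Daylight saving runs 28 March – 27 October; September 16, 2025 is inside that window, so Yalir Coast is at UTC+08:30.
03:30 Yalir Coast − 8h30m = 19:00 UTC (rolling into the previous day, 15 September 2025).
1 April 2025 is a Tuesday, so the first Friday is April 4.
1 October 2025 is a Wednesday, so the first Sunday is October 5 and the fourth is October 26.
At the standard offset (UTC−08:00), 19:00 UTC − 8h = 11:00 Pelove Coast standard time.
The standard-time date in Pelove Coast, September 15, 2025, falls between 4 April and 26 October, so daylight saving is in effect and Pelove Coast is at UTC−07:00.
19:00 UTC − 7h = 12:00 Pelove Coast.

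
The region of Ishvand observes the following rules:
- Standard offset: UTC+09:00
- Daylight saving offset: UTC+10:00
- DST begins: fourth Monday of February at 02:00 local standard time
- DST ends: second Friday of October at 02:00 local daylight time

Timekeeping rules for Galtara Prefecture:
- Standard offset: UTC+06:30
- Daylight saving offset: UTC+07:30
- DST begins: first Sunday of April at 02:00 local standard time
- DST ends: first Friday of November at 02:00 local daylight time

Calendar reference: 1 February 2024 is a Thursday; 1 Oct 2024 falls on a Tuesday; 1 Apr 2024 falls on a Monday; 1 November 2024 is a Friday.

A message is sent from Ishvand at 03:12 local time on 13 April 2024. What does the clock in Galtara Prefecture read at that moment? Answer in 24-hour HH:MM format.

1 February 2024 is a Thursday, so the first Monday is February 5 and the fourth is February 26.
1 October 2024 is a Tuesday, so the first Friday is October 4 and the second is October 11.
Daylight saving runs 26 February – 11 October; 13 April 2024 is inside that window, so Ishvand is at UTC+10:00.
03:12 Ishvand − 10h = 17:12 UTC (rolling into the previous day, 12 April 2024).
1 April 2024 is a Monday, so the first Sunday is April 7.
1 November 2024 is a Friday, so the first Friday is November 1.
At the standard offset (UTC+06:30), 17:12 UTC + 6h30m = 23:42 Galtara Prefecture standard time.
The standard-time date in Galtara Prefecture, 12 April 2024, falls between 7 April and 1 November, so daylight saving is in effect and Galtara Prefecture is at UTC+07:30.
17:12 UTC + 7h30m = 00:42 Galtara Prefecture (rolling into the next day, 13 April 2024).

00:42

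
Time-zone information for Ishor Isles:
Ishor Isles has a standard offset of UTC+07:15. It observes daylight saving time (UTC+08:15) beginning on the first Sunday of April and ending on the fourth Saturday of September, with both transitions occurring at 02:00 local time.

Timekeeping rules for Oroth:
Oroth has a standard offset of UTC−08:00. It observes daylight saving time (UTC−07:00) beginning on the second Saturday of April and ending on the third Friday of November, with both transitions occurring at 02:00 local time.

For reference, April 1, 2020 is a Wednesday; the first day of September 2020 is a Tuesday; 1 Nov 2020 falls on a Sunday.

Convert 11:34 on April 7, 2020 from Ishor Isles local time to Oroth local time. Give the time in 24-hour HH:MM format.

1 April 2020 is a Wednesday, so the first Sunday is April 5.
1 September 2020 is a Tuesday, so the first Saturday is September 5 and the fourth is September 26.
Daylight saving runs 5 April – 26 September; April 7, 2020 is inside that window, so Ishor Isles is at UTC+08:15.
11:34 Ishor Isles − 8h15m = 03:19 UTC.
1 April 2020 is a Wednesday, so the first Saturday is April 4 and the second is April 11.
1 November 2020 is a Sunday, so the first Friday is November 6 and the third is November 20.
At the standard offset (UTC−08:00), 03:19 UTC − 8h = 19:19 Oroth standard time (rolling into the previous day, 6 April 2020).
The standard-time date in Oroth, April 6, 2020, does not fall between 11 April and 20 November, so daylight saving is not in effect and Oroth is at UTC−08:00.
03:19 UTC − 8h = 19:19 Oroth (rolling into the previous day, 6 April 2020).

19:19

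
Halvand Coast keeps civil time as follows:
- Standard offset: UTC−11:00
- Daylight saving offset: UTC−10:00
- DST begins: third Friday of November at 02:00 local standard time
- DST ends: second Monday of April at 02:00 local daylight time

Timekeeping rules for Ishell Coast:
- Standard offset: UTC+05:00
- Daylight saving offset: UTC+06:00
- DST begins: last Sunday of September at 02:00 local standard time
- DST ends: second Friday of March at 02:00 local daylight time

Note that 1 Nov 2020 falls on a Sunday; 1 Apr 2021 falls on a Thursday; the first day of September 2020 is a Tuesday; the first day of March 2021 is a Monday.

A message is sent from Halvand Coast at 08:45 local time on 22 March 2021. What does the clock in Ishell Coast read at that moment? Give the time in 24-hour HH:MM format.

23:45

1 November 2020 is a Sunday, so the first Friday is November 6 and the third is November 20.
1 April 2021 is a Thursday, so the first Monday is April 5 and the second is April 12.
Daylight saving runs 20 November 2020 – 12 April 2021; 22 March 2021 is inside that window, so Halvand Coast is at UTC−10:00.
08:45 Halvand Coast + 10h = 18:45 UTC.
1 September 2020 is a Tuesday, so Sundays fall on 6, 13, 20, 27; the last is September 27.
1 March 2021 is a Monday, so the first Friday is March 5 and the second is March 12.
At the standard offset (UTC+05:00), 18:45 UTC + 5h = 23:45 Ishell Coast standard time.
The standard-time date in Ishell Coast, 22 March 2021, does not fall between 27 September 2020 and 12 March 2021, so daylight saving is not in effect and Ishell Coast is at UTC+05:00.
18:45 UTC + 5h = 23:45 Ishell Coast.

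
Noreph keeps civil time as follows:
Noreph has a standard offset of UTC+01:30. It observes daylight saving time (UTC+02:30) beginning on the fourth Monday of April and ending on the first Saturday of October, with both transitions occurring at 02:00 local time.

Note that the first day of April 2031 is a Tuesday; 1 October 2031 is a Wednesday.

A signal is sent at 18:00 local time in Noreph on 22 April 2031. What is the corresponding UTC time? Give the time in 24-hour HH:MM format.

1 April 2031 is a Tuesday, so the first Monday is April 7 and the fourth is April 28.
1 October 2031 is a Wednesday, so the first Saturday is October 4.
Daylight saving runs 28 April – 4 October; 22 April 2031 is outside that window, so Noreph is on standard time at UTC+01:30.
18:00 local − 1h30m = 16:30 UTC.

16:30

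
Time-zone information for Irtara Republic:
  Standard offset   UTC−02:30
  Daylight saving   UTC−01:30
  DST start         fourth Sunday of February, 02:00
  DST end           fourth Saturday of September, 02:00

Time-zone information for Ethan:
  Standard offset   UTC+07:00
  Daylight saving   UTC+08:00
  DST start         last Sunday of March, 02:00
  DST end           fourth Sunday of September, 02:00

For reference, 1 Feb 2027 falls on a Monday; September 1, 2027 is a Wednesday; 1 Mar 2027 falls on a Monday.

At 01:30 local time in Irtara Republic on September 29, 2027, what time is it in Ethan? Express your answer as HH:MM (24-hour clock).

11:00

1 February 2027 is a Monday, so the first Sunday is February 7 and the fourth is February 28.
1 September 2027 is a Wednesday, so the first Saturday is September 4 and the fourth is September 25.
September 29, 2027 does not fall between 28 February and 25 September, so daylight saving is not in effect and Irtara Republic is at UTC−02:30.
01:30 Irtara Republic + 2h30m = 04:00 UTC.
1 March 2027 is a Monday, so Sundays fall on 7, 14, 21, 28; the last is March 28.
1 September 2027 is a Wednesday, so the first Sunday is September 5 and the fourth is September 26.
At the standard offset (UTC+07:00), 04:00 UTC + 7h = 11:00 Ethan standard time.
Daylight saving runs 28 March – 26 September; the standard-time date in Ethan, September 29, 2027, is outside that window, so Ethan is on standard time at UTC+07:00.
04:00 UTC + 7h = 11:00 Ethan.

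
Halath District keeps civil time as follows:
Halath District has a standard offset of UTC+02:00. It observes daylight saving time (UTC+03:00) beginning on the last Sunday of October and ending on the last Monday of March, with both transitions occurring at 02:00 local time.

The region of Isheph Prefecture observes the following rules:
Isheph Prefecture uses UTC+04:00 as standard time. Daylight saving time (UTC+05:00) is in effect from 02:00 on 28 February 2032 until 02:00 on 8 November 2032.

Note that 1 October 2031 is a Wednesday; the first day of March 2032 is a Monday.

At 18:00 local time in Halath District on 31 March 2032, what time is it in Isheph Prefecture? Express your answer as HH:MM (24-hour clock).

21:00

1 October 2031 is a Wednesday, so Sundays fall on 5, 12, 19, 26; the last is October 26.
1 March 2032 is a Monday, so Mondays fall on 1, 8, 15, 22, 29; the last is March 29.
Daylight saving runs 26 October 2031 – 29 March 2032; 31 March 2032 is outside that window, so Halath District is on standard time at UTC+02:00.
18:00 Halath District − 2h = 16:00 UTC.
At the standard offset (UTC+04:00), 16:00 UTC + 4h = 20:00 Isheph Prefecture standard time.
The standard-time date in Isheph Prefecture, 31 March 2032, lies within the daylight-saving period (28 February – 8 November), so Isheph Prefecture is on daylight time, UTC+05:00.
16:00 UTC + 5h = 21:00 Isheph Prefecture.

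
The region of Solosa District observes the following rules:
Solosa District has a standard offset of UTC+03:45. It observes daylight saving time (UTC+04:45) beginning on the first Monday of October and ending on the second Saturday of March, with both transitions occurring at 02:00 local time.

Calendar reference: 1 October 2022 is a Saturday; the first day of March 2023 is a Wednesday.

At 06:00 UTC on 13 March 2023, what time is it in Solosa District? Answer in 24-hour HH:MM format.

09:45

1 October 2022 is a Saturday, so the first Monday is October 3.
1 March 2023 is a Wednesday, so the first Saturday is March 4 and the second is March 11.
At the standard offset (UTC+03:45), 06:00 UTC + 3h45m = 09:45 Solosa District standard time.
The standard-time date in Solosa District, 13 March 2023, does not fall between 3 October 2022 and 11 March 2023, so daylight saving is not in effect and Solosa District is at UTC+03:45.
06:00 UTC + 3h45m = 09:45 local.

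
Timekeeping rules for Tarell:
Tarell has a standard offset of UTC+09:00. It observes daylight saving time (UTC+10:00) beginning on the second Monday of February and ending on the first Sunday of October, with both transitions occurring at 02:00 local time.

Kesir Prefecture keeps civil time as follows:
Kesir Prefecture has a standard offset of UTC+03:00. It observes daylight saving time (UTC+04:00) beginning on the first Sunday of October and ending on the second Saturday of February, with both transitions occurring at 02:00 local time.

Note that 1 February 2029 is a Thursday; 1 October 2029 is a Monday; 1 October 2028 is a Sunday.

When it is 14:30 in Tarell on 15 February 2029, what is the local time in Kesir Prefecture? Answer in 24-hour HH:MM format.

1 February 2029 is a Thursday, so the first Monday is February 5 and the second is February 12.
1 October 2029 is a Monday, so the first Sunday is October 7.
Daylight saving runs 12 February – 7 October; 15 February 2029 is inside that window, so Tarell is at UTC+10:00.
14:30 Tarell − 10h = 04:30 UTC.
1 October 2028 is a Sunday, so the first Sunday is October 1.
1 February 2029 is a Thursday, so the first Saturday is February 3 and the second is February 10.
At the standard offset (UTC+03:00), 04:30 UTC + 3h = 07:30 Kesir Prefecture standard time.
The standard-time date in Kesir Prefecture, 15 February 2029, does not fall between 1 October 2028 and 10 February 2029, so daylight saving is not in effect and Kesir Prefecture is at UTC+03:00.
04:30 UTC + 3h = 07:30 Kesir Prefecture.

07:30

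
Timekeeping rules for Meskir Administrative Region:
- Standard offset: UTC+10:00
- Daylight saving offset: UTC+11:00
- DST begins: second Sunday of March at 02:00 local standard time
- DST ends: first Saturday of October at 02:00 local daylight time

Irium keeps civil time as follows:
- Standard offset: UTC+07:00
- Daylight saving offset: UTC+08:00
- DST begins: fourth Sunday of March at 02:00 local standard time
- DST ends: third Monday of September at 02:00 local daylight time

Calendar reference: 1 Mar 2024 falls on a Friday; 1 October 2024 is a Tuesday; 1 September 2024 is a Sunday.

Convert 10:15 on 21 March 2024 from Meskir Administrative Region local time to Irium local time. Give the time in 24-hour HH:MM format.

1 March 2024 is a Friday, so the first Sunday is March 3 and the second is March 10.
1 October 2024 is a Tuesday, so the first Saturday is October 5.
Daylight saving runs 10 March – 5 October; 21 March 2024 is inside that window, so Meskir Administrative Region is at UTC+11:00.
10:15 Meskir Administrative Region − 11h = 23:15 UTC (rolling into the previous day, 20 March 2024).
1 March 2024 is a Friday, so the first Sunday is March 3 and the fourth is March 24.
1 September 2024 is a Sunday, so the first Monday is September 2 and the third is September 16.
At the standard offset (UTC+07:00), 23:15 UTC + 7h = 06:15 Irium standard time (rolling into the next day, 21 March 2024).
The standard-time date in Irium, 21 March 2024, does not fall between 24 March and 16 September, so daylight saving is not in effect and Irium is at UTC+07:00.
23:15 UTC + 7h = 06:15 Irium (rolling into the next day, 21 March 2024).

06:15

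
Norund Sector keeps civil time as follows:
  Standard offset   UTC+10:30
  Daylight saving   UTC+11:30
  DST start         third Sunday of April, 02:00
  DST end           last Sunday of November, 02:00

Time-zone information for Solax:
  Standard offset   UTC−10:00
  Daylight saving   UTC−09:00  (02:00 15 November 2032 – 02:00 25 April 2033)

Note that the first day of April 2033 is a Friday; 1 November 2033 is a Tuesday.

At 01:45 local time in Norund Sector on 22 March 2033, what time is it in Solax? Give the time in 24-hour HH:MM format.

06:15

1 April 2033 is a Friday, so the first Sunday is April 3 and the third is April 17.
1 November 2033 is a Tuesday, so Sundays fall on 6, 13, 20, 27; the last is November 27.
22 March 2033 is outside the daylight-saving period (17 April – 27 November), so Norund Sector is on standard time, UTC+10:30.
01:45 Norund Sector − 10h30m = 15:15 UTC (rolling into the previous day, 21 March 2033).
At the standard offset (UTC−10:00), 15:15 UTC − 10h = 05:15 Solax standard time.
The standard-time date in Solax, 21 March 2033, falls between 15 November 2032 and 25 April 2033, so daylight saving is in effect and Solax is at UTC−09:00.
15:15 UTC − 9h = 06:15 Solax.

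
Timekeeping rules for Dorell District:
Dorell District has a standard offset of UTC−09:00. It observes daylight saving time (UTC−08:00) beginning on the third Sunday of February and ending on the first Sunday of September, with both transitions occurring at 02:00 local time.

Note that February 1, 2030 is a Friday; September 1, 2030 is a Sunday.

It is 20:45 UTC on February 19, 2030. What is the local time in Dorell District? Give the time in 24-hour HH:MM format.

12:45

1 February 2030 is a Friday, so the first Sunday is February 3 and the third is February 17.
1 September 2030 is a Sunday, so the first Sunday is September 1.
At the standard offset (UTC−09:00), 20:45 UTC − 9h = 11:45 Dorell District standard time.
The standard-time date in Dorell District, February 19, 2030, lies within the daylight-saving period (17 February – 1 September), so Dorell District is on daylight time, UTC−08:00.
20:45 UTC − 8h = 12:45 local.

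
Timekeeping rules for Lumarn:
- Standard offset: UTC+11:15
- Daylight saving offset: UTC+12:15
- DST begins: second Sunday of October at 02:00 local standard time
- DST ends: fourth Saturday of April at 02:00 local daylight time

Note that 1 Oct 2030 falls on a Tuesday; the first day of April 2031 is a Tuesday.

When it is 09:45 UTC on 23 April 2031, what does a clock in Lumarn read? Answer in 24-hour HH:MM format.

1 October 2030 is a Tuesday, so the first Sunday is October 6 and the second is October 13.
1 April 2031 is a Tuesday, so the first Saturday is April 5 and the fourth is April 26.
At the standard offset (UTC+11:15), 09:45 UTC + 11h15m = 21:00 Lumarn standard time.
The standard-time date in Lumarn, 23 April 2031, falls between 13 October 2030 and 26 April 2031, so daylight saving is in effect and Lumarn is at UTC+12:15.
09:45 UTC + 12h15m = 22:00 local.

22:00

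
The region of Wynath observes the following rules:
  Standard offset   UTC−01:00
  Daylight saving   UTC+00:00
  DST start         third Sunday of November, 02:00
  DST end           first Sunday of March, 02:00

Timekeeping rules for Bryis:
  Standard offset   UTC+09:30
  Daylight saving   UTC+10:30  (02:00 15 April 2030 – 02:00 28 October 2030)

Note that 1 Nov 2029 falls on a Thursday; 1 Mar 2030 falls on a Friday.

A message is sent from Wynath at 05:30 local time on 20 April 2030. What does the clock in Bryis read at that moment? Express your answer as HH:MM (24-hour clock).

17:00

1 November 2029 is a Thursday, so the first Sunday is November 4 and the third is November 18.
1 March 2030 is a Friday, so the first Sunday is March 3.
20 April 2030 is outside the daylight-saving period (18 November 2029 – 3 March 2030), so Wynath is on standard time, UTC−01:00.
05:30 Wynath + 1h = 06:30 UTC.
At the standard offset (UTC+09:30), 06:30 UTC + 9h30m = 16:00 Bryis standard time.
The standard-time date in Bryis, 20 April 2030, lies within the daylight-saving period (15 April – 28 October), so Bryis is on daylight time, UTC+10:30.
06:30 UTC + 10h30m = 17:00 Bryis.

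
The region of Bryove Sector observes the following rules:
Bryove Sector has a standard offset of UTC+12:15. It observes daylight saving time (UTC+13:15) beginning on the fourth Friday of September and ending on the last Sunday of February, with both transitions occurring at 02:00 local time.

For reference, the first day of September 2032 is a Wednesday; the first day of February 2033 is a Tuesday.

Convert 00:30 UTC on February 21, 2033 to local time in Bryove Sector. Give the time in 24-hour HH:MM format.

1 September 2032 is a Wednesday, so the first Friday is September 3 and the fourth is September 24.
1 February 2033 is a Tuesday, so Sundays fall on 6, 13, 20, 27; the last is February 27.
At the standard offset (UTC+12:15), 00:30 UTC + 12h15m = 12:45 Bryove Sector standard time.
The standard-time date in Bryove Sector, February 21, 2033, lies within the daylight-saving period (24 September 2032 – 27 February 2033), so Bryove Sector is on daylight time, UTC+13:15.
00:30 UTC + 13h15m = 13:45 local.

13:45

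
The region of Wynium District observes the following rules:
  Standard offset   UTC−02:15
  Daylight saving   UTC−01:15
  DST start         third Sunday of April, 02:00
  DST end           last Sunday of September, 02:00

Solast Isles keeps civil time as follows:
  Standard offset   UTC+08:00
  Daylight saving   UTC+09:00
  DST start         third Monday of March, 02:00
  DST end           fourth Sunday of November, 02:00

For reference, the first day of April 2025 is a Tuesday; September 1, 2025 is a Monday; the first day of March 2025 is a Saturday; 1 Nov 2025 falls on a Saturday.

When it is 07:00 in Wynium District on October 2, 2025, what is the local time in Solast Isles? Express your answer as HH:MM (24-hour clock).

18:15

1 April 2025 is a Tuesday, so the first Sunday is April 6 and the third is April 20.
1 September 2025 is a Monday, so Sundays fall on 7, 14, 21, 28; the last is September 28.
October 2, 2025 does not fall between 20 April and 28 September, so daylight saving is not in effect and Wynium District is at UTC−02:15.
07:00 Wynium District + 2h15m = 09:15 UTC.
1 March 2025 is a Saturday, so the first Monday is March 3 and the third is March 17.
1 November 2025 is a Saturday, so the first Sunday is November 2 and the fourth is November 23.
At the standard offset (UTC+08:00), 09:15 UTC + 8h = 17:15 Solast Isles standard time.
Daylight saving runs 17 March – 23 November; the standard-time date in Solast Isles, October 2, 2025, is inside that window, so Solast Isles is at UTC+09:00.
09:15 UTC + 9h = 18:15 Solast Isles.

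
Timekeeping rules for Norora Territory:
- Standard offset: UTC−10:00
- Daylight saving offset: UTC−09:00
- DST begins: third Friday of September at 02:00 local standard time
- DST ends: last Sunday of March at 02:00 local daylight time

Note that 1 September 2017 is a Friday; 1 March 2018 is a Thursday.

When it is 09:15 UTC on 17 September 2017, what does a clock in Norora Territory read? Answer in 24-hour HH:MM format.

00:15

1 September 2017 is a Friday, so the first Friday is September 1 and the third is September 15.
1 March 2018 is a Thursday, so Sundays fall on 4, 11, 18, 25; the last is March 25.
At the standard offset (UTC−10:00), 09:15 UTC − 10h = 23:15 Norora Territory standard time (rolling into the previous day, 16 September 2017).
The standard-time date in Norora Territory, 16 September 2017, falls between 15 September 2017 and 25 March 2018, so daylight saving is in effect and Norora Territory is at UTC−09:00.
09:15 UTC − 9h = 00:15 local.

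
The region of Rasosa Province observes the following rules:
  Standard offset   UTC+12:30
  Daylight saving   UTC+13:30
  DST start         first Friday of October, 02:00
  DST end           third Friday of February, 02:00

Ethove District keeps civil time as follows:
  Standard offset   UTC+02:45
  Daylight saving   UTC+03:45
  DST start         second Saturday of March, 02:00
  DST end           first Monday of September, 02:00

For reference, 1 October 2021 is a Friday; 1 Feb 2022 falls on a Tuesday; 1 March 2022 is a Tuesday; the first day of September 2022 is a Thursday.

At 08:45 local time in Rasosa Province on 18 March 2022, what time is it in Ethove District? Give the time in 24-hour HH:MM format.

00:00

1 October 2021 is a Friday, so the first Friday is October 1.
1 February 2022 is a Tuesday, so the first Friday is February 4 and the third is February 18.
Daylight saving runs 1 October 2021 – 18 February 2022; 18 March 2022 is outside that window, so Rasosa Province is on standard time at UTC+12:30.
08:45 Rasosa Province − 12h30m = 20:15 UTC (rolling into the previous day, 17 March 2022).
1 March 2022 is a Tuesday, so the first Saturday is March 5 and the second is March 12.
1 September 2022 is a Thursday, so the first Monday is September 5.
At the standard offset (UTC+02:45), 20:15 UTC + 2h45m = 23:00 Ethove District standard time.
The standard-time date in Ethove District, 17 March 2022, falls between 12 March and 5 September, so daylight saving is in effect and Ethove District is at UTC+03:45.
20:15 UTC + 3h45m = 00:00 Ethove District (rolling into the next day, 18 March 2022).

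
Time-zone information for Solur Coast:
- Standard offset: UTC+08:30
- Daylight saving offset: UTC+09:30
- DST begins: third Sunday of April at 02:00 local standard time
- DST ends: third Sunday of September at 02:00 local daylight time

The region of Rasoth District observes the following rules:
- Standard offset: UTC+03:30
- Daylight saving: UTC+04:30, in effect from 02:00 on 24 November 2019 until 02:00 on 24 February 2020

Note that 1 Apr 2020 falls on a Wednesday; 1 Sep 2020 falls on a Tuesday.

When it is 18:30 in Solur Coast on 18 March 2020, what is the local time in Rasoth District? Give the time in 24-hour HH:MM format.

13:30

1 April 2020 is a Wednesday, so the first Sunday is April 5 and the third is April 19.
1 September 2020 is a Tuesday, so the first Sunday is September 6 and the third is September 20.
Daylight saving runs 19 April – 20 September; 18 March 2020 is outside that window, so Solur Coast is on standard time at UTC+08:30.
18:30 Solur Coast − 8h30m = 10:00 UTC.
At the standard offset (UTC+03:30), 10:00 UTC + 3h30m = 13:30 Rasoth District standard time.
The standard-time date in Rasoth District, 18 March 2020, does not fall between 24 November 2019 and 24 February 2020, so daylight saving is not in effect and Rasoth District is at UTC+03:30.
10:00 UTC + 3h30m = 13:30 Rasoth District.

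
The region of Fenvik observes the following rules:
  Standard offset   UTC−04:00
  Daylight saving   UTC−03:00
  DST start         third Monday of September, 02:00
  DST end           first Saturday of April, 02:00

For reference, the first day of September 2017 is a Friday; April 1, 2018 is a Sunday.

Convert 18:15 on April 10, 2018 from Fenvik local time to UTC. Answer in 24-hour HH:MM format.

1 September 2017 is a Friday, so the first Monday is September 4 and the third is September 18.
1 April 2018 is a Sunday, so the first Saturday is April 7.
April 10, 2018 is outside the daylight-saving period (18 September 2017 – 7 April 2018), so Fenvik is on standard time, UTC−04:00.
18:15 local + 4h = 22:15 UTC.

22:15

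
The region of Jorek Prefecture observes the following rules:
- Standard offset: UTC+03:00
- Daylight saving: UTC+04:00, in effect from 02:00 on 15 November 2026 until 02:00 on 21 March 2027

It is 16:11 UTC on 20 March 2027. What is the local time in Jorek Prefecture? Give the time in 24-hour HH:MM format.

At the standard offset (UTC+03:00), 16:11 UTC + 3h = 19:11 Jorek Prefecture standard time.
The standard-time date in Jorek Prefecture, 20 March 2027, falls between 15 November 2026 and 21 March 2027, so daylight saving is in effect and Jorek Prefecture is at UTC+04:00.
16:11 UTC + 4h = 20:11 local.

20:11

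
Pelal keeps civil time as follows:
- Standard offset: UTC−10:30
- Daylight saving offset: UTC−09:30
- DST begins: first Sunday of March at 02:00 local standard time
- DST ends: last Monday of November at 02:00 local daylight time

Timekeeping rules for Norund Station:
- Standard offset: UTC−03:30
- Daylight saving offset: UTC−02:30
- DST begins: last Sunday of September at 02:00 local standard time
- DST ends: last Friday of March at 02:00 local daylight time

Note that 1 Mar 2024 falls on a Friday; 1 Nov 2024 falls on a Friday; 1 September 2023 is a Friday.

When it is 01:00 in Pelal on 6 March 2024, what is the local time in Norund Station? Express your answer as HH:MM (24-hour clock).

08:00

1 March 2024 is a Friday, so the first Sunday is March 3.
1 November 2024 is a Friday, so Mondays fall on 4, 11, 18, 25; the last is November 25.
6 March 2024 lies within the daylight-saving period (3 March – 25 November), so Pelal is on daylight time, UTC−09:30.
01:00 Pelal + 9h30m = 10:30 UTC.
1 September 2023 is a Friday, so Sundays fall on 3, 10, 17, 24; the last is September 24.
1 March 2024 is a Friday, so Fridays fall on 1, 8, 15, 22, 29; the last is March 29.
At the standard offset (UTC−03:30), 10:30 UTC − 3h30m = 07:00 Norund Station standard time.
The standard-time date in Norund Station, 6 March 2024, falls between 24 September 2023 and 29 March 2024, so daylight saving is in effect and Norund Station is at UTC−02:30.
10:30 UTC − 2h30m = 08:00 Norund Station.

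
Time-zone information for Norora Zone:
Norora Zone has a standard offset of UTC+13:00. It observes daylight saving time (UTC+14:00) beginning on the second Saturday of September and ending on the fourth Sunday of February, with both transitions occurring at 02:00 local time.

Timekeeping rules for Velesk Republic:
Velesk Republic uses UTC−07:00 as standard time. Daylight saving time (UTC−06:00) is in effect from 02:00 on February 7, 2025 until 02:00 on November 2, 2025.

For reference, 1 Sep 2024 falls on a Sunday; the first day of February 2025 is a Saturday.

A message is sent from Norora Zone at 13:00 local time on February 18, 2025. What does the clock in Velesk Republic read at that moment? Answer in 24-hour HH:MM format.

17:00

1 September 2024 is a Sunday, so the first Saturday is September 7 and the second is September 14.
1 February 2025 is a Saturday, so the first Sunday is February 2 and the fourth is February 23.
February 18, 2025 lies within the daylight-saving period (14 September 2024 – 23 February 2025), so Norora Zone is on daylight time, UTC+14:00.
13:00 Norora Zone − 14h = 23:00 UTC (rolling into the previous day, 17 February 2025).
At the standard offset (UTC−07:00), 23:00 UTC − 7h = 16:00 Velesk Republic standard time.
Daylight saving runs 7 February – 2 November; the standard-time date in Velesk Republic, February 17, 2025, is inside that window, so Velesk Republic is at UTC−06:00.
23:00 UTC − 6h = 17:00 Velesk Republic.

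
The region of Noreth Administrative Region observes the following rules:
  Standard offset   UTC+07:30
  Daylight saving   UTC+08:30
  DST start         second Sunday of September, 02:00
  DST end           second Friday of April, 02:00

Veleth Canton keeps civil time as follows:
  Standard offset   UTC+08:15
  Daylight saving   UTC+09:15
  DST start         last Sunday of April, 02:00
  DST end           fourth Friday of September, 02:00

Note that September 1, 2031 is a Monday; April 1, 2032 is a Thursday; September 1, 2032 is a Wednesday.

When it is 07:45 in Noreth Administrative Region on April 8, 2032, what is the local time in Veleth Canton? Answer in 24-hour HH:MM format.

07:30

1 September 2031 is a Monday, so the first Sunday is September 7 and the second is September 14.
1 April 2032 is a Thursday, so the first Friday is April 2 and the second is April 9.
April 8, 2032 falls between 14 September 2031 and 9 April 2032, so daylight saving is in effect and Noreth Administrative Region is at UTC+08:30.
07:45 Noreth Administrative Region − 8h30m = 23:15 UTC (rolling into the previous day, 7 April 2032).
1 April 2032 is a Thursday, so Sundays fall on 4, 11, 18, 25; the last is April 25.
1 September 2032 is a Wednesday, so the first Friday is September 3 and the fourth is September 24.
At the standard offset (UTC+08:15), 23:15 UTC + 8h15m = 07:30 Veleth Canton standard time (rolling into the next day, 8 April 2032).
The standard-time date in Veleth Canton, April 8, 2032, does not fall between 25 April and 24 September, so daylight saving is not in effect and Veleth Canton is at UTC+08:15.
23:15 UTC + 8h15m = 07:30 Veleth Canton (rolling into the next day, 8 April 2032).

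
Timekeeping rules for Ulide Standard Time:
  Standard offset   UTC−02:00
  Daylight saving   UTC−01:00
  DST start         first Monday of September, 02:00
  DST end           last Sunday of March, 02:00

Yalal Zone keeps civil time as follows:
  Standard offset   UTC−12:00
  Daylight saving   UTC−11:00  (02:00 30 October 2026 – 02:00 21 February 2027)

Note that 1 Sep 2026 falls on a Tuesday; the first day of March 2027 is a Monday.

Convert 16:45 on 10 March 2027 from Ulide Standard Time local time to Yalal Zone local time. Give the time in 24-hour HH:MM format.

1 September 2026 is a Tuesday, so the first Monday is September 7.
1 March 2027 is a Monday, so Sundays fall on 7, 14, 21, 28; the last is March 28.
10 March 2027 falls between 7 September 2026 and 28 March 2027, so daylight saving is in effect and Ulide Standard Time is at UTC−01:00.
16:45 Ulide Standard Time + 1h = 17:45 UTC.
At the standard offset (UTC−12:00), 17:45 UTC − 12h = 05:45 Yalal Zone standard time.
The standard-time date in Yalal Zone, 10 March 2027, is outside the daylight-saving period (30 October 2026 – 21 February 2027), so Yalal Zone is on standard time, UTC−12:00.
17:45 UTC − 12h = 05:45 Yalal Zone.

05:45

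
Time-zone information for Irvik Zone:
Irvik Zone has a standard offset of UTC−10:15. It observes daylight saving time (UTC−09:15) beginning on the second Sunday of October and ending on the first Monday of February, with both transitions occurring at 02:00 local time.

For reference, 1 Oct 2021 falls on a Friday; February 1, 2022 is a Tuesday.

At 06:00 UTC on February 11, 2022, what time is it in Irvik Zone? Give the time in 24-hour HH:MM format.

1 October 2021 is a Friday, so the first Sunday is October 3 and the second is October 10.
1 February 2022 is a Tuesday, so the first Monday is February 7.
At the standard offset (UTC−10:15), 06:00 UTC − 10h15m = 19:45 Irvik Zone standard time (rolling into the previous day, 10 February 2022).
The standard-time date in Irvik Zone, February 10, 2022, is outside the daylight-saving period (10 October 2021 – 7 February 2022), so Irvik Zone is on standard time, UTC−10:15.
06:00 UTC − 10h15m = 19:45 local (rolling into the previous day, 10 February 2022).

19:45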